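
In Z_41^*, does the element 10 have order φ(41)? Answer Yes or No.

No

φ(41) = 41 − 1 = 40 = 2^3 · 5.
It suffices to check that the order of 10 is not a proper divisor of 40: compute 10^(40/q) for q ∈ {2, 5}.
10^20 ≡ 1 (mod 41)  [q = 2: ≡ 1 ✗]
10^8 ≡ 16 (mod 41)  [q = 5: ≢ 1 ✓]
The check at q = 2 fails, so 10 generates a proper subgroup.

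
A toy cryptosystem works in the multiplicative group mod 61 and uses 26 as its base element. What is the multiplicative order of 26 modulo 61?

The order of 26 must divide φ(61) = 61 − 1 = 60 = 2^2 · 3 · 5.
Divisors of 60: 1, 2, 3, 4, 5, 6, 10, 12, 15, 20, 30, 60.
Compute 26^d (mod 61) for the divisors d until we hit 1:
26^1 ≡ 26 (mod 61)
26^2 ≡ 5 (mod 61)
26^3 ≡ 8 (mod 61)
26^4 ≡ 25 (mod 61)
26^5 ≡ 40 (mod 61)
26^6 ≡ 3 (mod 61)
26^10 ≡ 14 (mod 61)
26^12 ≡ 9 (mod 61)
26^15 ≡ 11 (mod 61)
26^20 ≡ 13 (mod 61)
26^30 ≡ 60 (mod 61)
26^60 ≡ 1 (mod 61) ✓
So ord_61(26) = 60.

60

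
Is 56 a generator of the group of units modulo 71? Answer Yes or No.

φ(71) = 71 − 1 = 70 = 2 · 5 · 7.
It suffices to check that the order of 56 is not a proper divisor of 70: compute 56^(70/q) for q ∈ {2, 5, 7}.
56^35 ≡ 70 (mod 71)  [q = 2: ≢ 1 ✓]
56^14 ≡ 25 (mod 71)  [q = 5: ≢ 1 ✓]
56^10 ≡ 48 (mod 71)  [q = 7: ≢ 1 ✓]
All checks pass, so 56 has order 70 and is a primitive root modulo 71.

Yes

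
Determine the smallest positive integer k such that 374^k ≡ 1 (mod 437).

The order of 374 must divide φ(437) = φ(19·23) = (19−1)·(23−1) = 18·22 = 396 = 2^2 · 3^2 · 11.
Divisors of 396: 1, 2, 3, 4, 6, 9, 11, 12, 18, 22, 33, 36, 44, 66, 99, 132, 198, 396.
Test each divisor d:
374^1 ≡ 374
374^2 ≡ 36
374^3 ≡ 354
374^4 ≡ 422
374^6 ≡ 334
374^9 ≡ 246
374^11 ≡ 116
374^12 ≡ 121
374^18 ≡ 210
374^22 ≡ 346
374^33 ≡ 369
374^36 ≡ 400
374^44 ≡ 415
374^66 ≡ 254
374^99 ≡ 208
374^132 ≡ 277
374^198 ≡ 1
The smallest such exponent is 198, so the order of 374 is 198.

198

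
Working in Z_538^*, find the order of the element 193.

268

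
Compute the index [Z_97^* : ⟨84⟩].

By Lagrange's theorem, ord_97(84) divides φ(97) = 97 − 1 = 96 = 2^5 · 3.
Divisors of 96: 1, 2, 3, 4, 6, 8, 12, 16, 24, 32, 48, 96.
Evaluate successive powers at the divisors of 96:
84^1 ≡ 84 (mod 97)
84^2 ≡ 72 (mod 97)
84^3 ≡ 34 (mod 97)
84^4 ≡ 43 (mod 97)
84^6 ≡ 89 (mod 97)
84^8 ≡ 6 (mod 97)
84^12 ≡ 64 (mod 97)
84^16 ≡ 36 (mod 97)
84^24 ≡ 22 (mod 97)
84^32 ≡ 35 (mod 97)
84^48 ≡ 96 (mod 97)
84^96 ≡ 1 (mod 97) ✓
So ord_97(84) = 96, hence |⟨84⟩| = 96.
[(Z/97Z)^× : ⟨84⟩] = 96/96 = 1.

1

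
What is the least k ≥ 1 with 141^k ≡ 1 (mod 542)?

45

By Lagrange's theorem, ord_542(141) divides φ(542) = φ(2)·φ(271) = 1·270 = 270 = 2 · 3^3 · 5.
Divisors of 270: 1, 2, 3, 5, 6, 9, 10, 15, 18, 27, 30, 45, 54, 90, 135, 270.
Evaluate successive powers at the divisors of 270:
141^1 ≡ 141 (mod 542)
141^2 ≡ 369 (mod 542)
141^3 ≡ 539 (mod 542)
141^5 ≡ 519 (mod 542)
141^6 ≡ 9 (mod 542)
141^9 ≡ 515 (mod 542)
141^10 ≡ 529 (mod 542)
141^15 ≡ 299 (mod 542)
141^18 ≡ 187 (mod 542)
141^27 ≡ 371 (mod 542)
141^30 ≡ 513 (mod 542)
141^45 ≡ 1 (mod 542) ✓
So ord_542(141) = 45.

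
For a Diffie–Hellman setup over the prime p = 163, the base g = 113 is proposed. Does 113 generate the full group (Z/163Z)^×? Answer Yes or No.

No

φ(163) = 163 − 1 = 162 = 2 · 3^4.
An element g generates (Z/163Z)^× iff g^(162/q) ≢ 1 (mod 163) for each prime q ∈ {2, 3}.
113^81 ≡ 1 (mod 163)  [q = 2: ≡ 1 ✗]
113^54 ≡ 104 (mod 163)  [q = 3: ≢ 1 ✓]
The check at q = 2 fails, so 113 generates a proper subgroup.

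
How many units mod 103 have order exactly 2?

1

φ(103) = 103 − 1 = 102 = 2 · 3 · 17.
In a cyclic group of order 102, there are φ(d) elements of order d for each divisor d of 102, and zero for non-divisors.
2 | 102, and φ(2) = 2 − 1 = 1.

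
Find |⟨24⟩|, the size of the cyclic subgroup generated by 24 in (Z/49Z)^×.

42

Since 24 ∈ (Z/49Z)^×, its order divides φ(49) = φ(7^2) = 7·(7−1) = 42 = 2 · 3 · 7.
Divisors of 42: 1, 2, 3, 6, 7, 14, 21, 42.
Check 24^d mod 49 for each divisor in increasing order:
24^1 ≡ 24 (mod 49)
24^2 ≡ 37 (mod 49)
24^3 ≡ 6 (mod 49)
24^6 ≡ 36 (mod 49)
24^7 ≡ 31 (mod 49)
24^14 ≡ 30 (mod 49)
24^21 ≡ 48 (mod 49)
24^42 ≡ 1 (mod 49) ✓
The smallest such exponent is 42, so the order of 24 is 42.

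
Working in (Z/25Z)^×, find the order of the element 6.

By Lagrange's theorem, ord_25(6) divides φ(25) = φ(5^2) = 5·(5−1) = 20 = 2^2 · 5.
Divisors of 20: 1, 2, 4, 5, 10, 20.
Evaluate successive powers at the divisors of 20:
6^1 ≡ 6 (mod 25)
6^2 ≡ 11 (mod 25)
6^4 ≡ 21 (mod 25)
6^5 ≡ 1 (mod 25) ✓
Therefore the multiplicative order of 6 modulo 25 is 5.

5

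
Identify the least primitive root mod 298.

3

φ(298) = φ(2)·φ(149) = 1·148 = 148 = 2^2 · 37.
g is a primitive root iff g^(148/q) ≢ 1 (mod 298) for each prime q ∈ {2, 37}.
g = 2: gcd(2, 298) = 2 > 1, not a unit — skip.
g = 3: 3^74 ≡ 297; 3^4 ≡ 81 — none is 1, so 3 is a primitive root.
Hence the least primitive root of 298 is 3.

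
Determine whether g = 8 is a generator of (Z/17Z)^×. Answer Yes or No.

No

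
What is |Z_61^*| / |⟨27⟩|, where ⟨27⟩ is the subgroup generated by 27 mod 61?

ord(27) | φ(61) = 61 − 1 = 60 = 2^2 · 3 · 5.
Divisors of 60: 1, 2, 3, 4, 5, 6, 10, 12, 15, 20, 30, 60.
Compute 27^d (mod 61) for the divisors d until we hit 1:
27^1 ≡ 27
27^2 ≡ 58
27^3 ≡ 41
27^4 ≡ 9
27^5 ≡ 60
27^6 ≡ 34
27^10 ≡ 1
The order of 27 is 10, so the subgroup it generates has 10 elements.
The index is φ(61) / ord(27) = 60 / 10 = 6.

6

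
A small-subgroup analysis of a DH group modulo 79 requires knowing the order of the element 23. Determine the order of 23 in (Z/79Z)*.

ord(23) | φ(79) = 79 − 1 = 78 = 2 · 3 · 13.
Divisors of 78: 1, 2, 3, 6, 13, 26, 39, 78.
Evaluate successive powers at the divisors of 78:
23^1 ≡ 23 (mod 79)
23^2 ≡ 55 (mod 79)
23^3 ≡ 1 (mod 79) ✓
The smallest such exponent is 3, so the order of 23 is 3.

3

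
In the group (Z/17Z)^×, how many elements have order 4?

2

φ(17) = 17 − 1 = 16 = 2^4.
Since (Z/17Z)^× is cyclic of order 16, the number of elements of order d is φ(d) when d | 16 and 0 otherwise.
4 = 2^2 divides 16, and φ(4) = 2.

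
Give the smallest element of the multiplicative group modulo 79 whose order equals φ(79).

φ(79) = 79 − 1 = 78 = 2 · 3 · 13.
Test candidates g = 2, 3, … against the prime factors q ∈ {2, 3, 13} of φ(79): g is a generator iff g^(78/q) ≢ 1 for every such q.
g = 2: 2^39 ≡ 1 — hits 1, so not a primitive root.
g = 3: 3^39 ≡ 78; 3^26 ≡ 23; 3^6 ≡ 18 — none is 1, so 3 is a primitive root.
So 3 is the smallest generator of (Z/79Z)^×.

3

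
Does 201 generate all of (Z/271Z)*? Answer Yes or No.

φ(271) = 271 − 1 = 270 = 2 · 3^3 · 5.
201 is a primitive root mod 271 iff 201^(φ(271)/q) ≢ 1 for every prime q | φ(271), i.e. q ∈ {2, 3, 5}.
201^135 ≡ 270 (mod 271)  [q = 2: ≢ 1 ✓]
201^90 ≡ 242 (mod 271)  [q = 3: ≢ 1 ✓]
201^54 ≡ 10 (mod 271)  [q = 5: ≢ 1 ✓]
Every test exponent gives a nontrivial residue, hence 201 generates the full group.

Yes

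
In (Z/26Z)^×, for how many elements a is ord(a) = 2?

1

φ(26) = φ(2)·φ(13) = 1·12 = 12 = 2^2 · 3.
In a cyclic group of order 12, there are φ(d) elements of order d for each divisor d of 12, and zero for non-divisors.
2 | 12, and φ(2) = 2 − 1 = 1.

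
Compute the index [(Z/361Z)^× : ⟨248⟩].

Since 248 ∈ (Z/361Z)^×, its order divides φ(361) = φ(19^2) = 19·(19−1) = 342 = 2 · 3^2 · 19.
Divisors of 342: 1, 2, 3, 6, 9, 18, 19, 38, 57, 114, 171, 342.
Compute 248^d (mod 361) for the divisors d until we hit 1:
248^1 ≡ 248
248^2 ≡ 134
248^3 ≡ 20
248^6 ≡ 39
248^9 ≡ 58
248^18 ≡ 115
248^19 ≡ 1
So ord_361(248) = 19, hence |⟨248⟩| = 19.
Index = |(Z/361Z)^×| / |⟨248⟩| = 342 / 19 = 18.

18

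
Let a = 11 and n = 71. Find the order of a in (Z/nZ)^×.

70

ord(11) | φ(71) = 71 − 1 = 70 = 2 · 5 · 7.
Divisors of 70: 1, 2, 5, 7, 10, 14, 35, 70.
Compute 11^d (mod 71) for the divisors d until we hit 1:
11^1 ≡ 11
11^2 ≡ 50
11^5 ≡ 23
11^7 ≡ 14
11^10 ≡ 32
11^14 ≡ 54
11^35 ≡ 70
11^70 ≡ 1
Hence ord(11) = 70.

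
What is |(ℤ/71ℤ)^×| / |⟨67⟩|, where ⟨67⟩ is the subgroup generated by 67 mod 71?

ord(67) | φ(71) = 71 − 1 = 70 = 2 · 5 · 7.
Divisors of 70: 1, 2, 5, 7, 10, 14, 35, 70.
Compute 67^d (mod 71) for the divisors d until we hit 1:
67^1 ≡ 67 (mod 71)
67^2 ≡ 16 (mod 71)
67^5 ≡ 41 (mod 71)
67^7 ≡ 17 (mod 71)
67^10 ≡ 48 (mod 71)
67^14 ≡ 5 (mod 71)
67^35 ≡ 70 (mod 71)
67^70 ≡ 1 (mod 71) ✓
So ord_71(67) = 70, hence |⟨67⟩| = 70.
[(Z/71Z)^× : ⟨67⟩] = 70/70 = 1.

1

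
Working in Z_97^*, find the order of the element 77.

32

ord(77) | φ(97) = 97 − 1 = 96 = 2^5 · 3.
Divisors of 96: 1, 2, 3, 4, 6, 8, 12, 16, 24, 32, 48, 96.
Compute 77^d (mod 97) for the divisors d until we hit 1:
77^1 ≡ 77
77^2 ≡ 12
77^3 ≡ 51
77^4 ≡ 47
77^6 ≡ 79
77^8 ≡ 75
77^12 ≡ 33
77^16 ≡ 96
77^24 ≡ 22
77^32 ≡ 1
Hence ord(77) = 32.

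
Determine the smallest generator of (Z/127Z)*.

3

φ(127) = 127 − 1 = 126 = 2 · 3^2 · 7.
Test candidates g = 2, 3, … against the prime factors q ∈ {2, 3, 7} of φ(127): g is a generator iff g^(126/q) ≢ 1 for every such q.
g = 2: 2^63 ≡ 1 — hits 1, so not a primitive root.
g = 3: 3^63 ≡ 126; 3^42 ≡ 107; 3^18 ≡ 4 — none is 1, so 3 is a primitive root.
So 3 is the smallest generator of (Z/127Z)^×.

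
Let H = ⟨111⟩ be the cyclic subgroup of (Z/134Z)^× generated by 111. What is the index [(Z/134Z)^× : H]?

1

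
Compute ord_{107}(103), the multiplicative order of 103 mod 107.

106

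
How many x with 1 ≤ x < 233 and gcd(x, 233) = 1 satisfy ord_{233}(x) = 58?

φ(233) = 233 − 1 = 232 = 2^3 · 29.
In a cyclic group of order 232, there are φ(d) elements of order d for each divisor d of 232, and zero for non-divisors.
58 = 2 · 29 divides 232, and φ(58) = 28.

28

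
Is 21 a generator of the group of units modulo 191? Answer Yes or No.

Yes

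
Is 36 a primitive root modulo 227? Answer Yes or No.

φ(227) = 227 − 1 = 226 = 2 · 113.
Test 36^(226/q) mod 227 for each prime factor q of 226:
36^113 ≡ 1 (mod 227)  [q = 2: ≡ 1 ✗]
36^2 ≡ 161 (mod 227)  [q = 113: ≢ 1 ✓]
The check at q = 2 fails, so 36 generates a proper subgroup.

No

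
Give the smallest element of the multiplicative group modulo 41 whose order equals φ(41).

φ(41) = 41 − 1 = 40 = 2^3 · 5.
Test candidates g = 2, 3, … against the prime factors q ∈ {2, 5} of φ(41): g is a generator iff g^(40/q) ≢ 1 for every such q.
g = 2: 2^20 ≡ 1 — hits 1, so not a primitive root.
g = 3: 3^20 ≡ 40; 3^8 ≡ 1 — hits 1, so not a primitive root.
g = 4: 4^20 ≡ 1 — hits 1, so not a primitive root.
g = 5: 5^20 ≡ 1 — hits 1, so not a primitive root.
g = 6: 6^20 ≡ 40; 6^8 ≡ 10 — none is 1, so 6 is a primitive root.
The smallest primitive root modulo 41 is 6.

6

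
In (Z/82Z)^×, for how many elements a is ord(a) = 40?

φ(82) = φ(2)·φ(41) = 1·40 = 40 = 2^3 · 5.
Since (Z/82Z)^× is cyclic of order 40, the number of elements of order d is φ(d) when d | 40 and 0 otherwise.
40 = 2^3 · 5 divides 40, and φ(40) = 16.

16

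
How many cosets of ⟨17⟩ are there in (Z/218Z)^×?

The order of 17 must divide φ(218) = φ(2)·φ(109) = 1·108 = 108 = 2^2 · 3^3.
Divisors of 108: 1, 2, 3, 4, 6, 9, 12, 18, 27, 36, 54, 108.
Compute 17^d (mod 218) for the divisors d until we hit 1:
17^1 ≡ 17
17^2 ≡ 71
17^3 ≡ 117
17^4 ≡ 27
17^6 ≡ 173
17^9 ≡ 185
17^12 ≡ 63
17^18 ≡ 217
17^27 ≡ 33
17^36 ≡ 1
So ord_218(17) = 36, hence |⟨17⟩| = 36.
Index = |(Z/218Z)^×| / |⟨17⟩| = 108 / 36 = 3.

3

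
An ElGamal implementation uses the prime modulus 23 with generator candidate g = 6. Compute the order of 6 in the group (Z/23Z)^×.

By Lagrange's theorem, ord_23(6) divides φ(23) = 23 − 1 = 22 = 2 · 11.
Divisors of 22: 1, 2, 11, 22.
Compute 6^d (mod 23) for the divisors d until we hit 1:
6^1 ≡ 6
6^2 ≡ 13
6^11 ≡ 1
Therefore the multiplicative order of 6 modulo 23 is 11.

11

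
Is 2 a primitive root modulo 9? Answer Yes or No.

Yes

φ(9) = φ(3^2) = 3·(3−1) = 6 = 2 · 3.
2 is a primitive root mod 9 iff 2^(φ(9)/q) ≢ 1 for every prime q | φ(9), i.e. q ∈ {2, 3}.
2^3 ≡ 8 (mod 9)  [q = 2: ≢ 1 ✓]
2^2 ≡ 4 (mod 9)  [q = 3: ≢ 1 ✓]
All checks pass, so 2 has order 6 and is a primitive root modulo 9.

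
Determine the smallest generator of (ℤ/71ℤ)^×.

7

φ(71) = 71 − 1 = 70 = 2 · 5 · 7.
g is a primitive root iff g^(70/q) ≢ 1 (mod 71) for each prime q ∈ {2, 5, 7}.
g = 2: 2^35 ≡ 1 — hits 1, so not a primitive root.
g = 3: 3^35 ≡ 1 — hits 1, so not a primitive root.
g = 4: 4^35 ≡ 1 — hits 1, so not a primitive root.
g = 5: 5^35 ≡ 1 — hits 1, so not a primitive root.
g = 6: 6^35 ≡ 1 — hits 1, so not a primitive root.
g = 7: 7^35 ≡ 70; 7^14 ≡ 54; 7^10 ≡ 45 — none is 1, so 7 is a primitive root.
Hence the least primitive root of 71 is 7.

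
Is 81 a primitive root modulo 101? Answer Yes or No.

No

φ(101) = 101 − 1 = 100 = 2^2 · 5^2.
Test 81^(100/q) mod 101 for each prime factor q of 100:
81^50 ≡ 1 (mod 101)  [q = 2: ≡ 1 ✗]
81^20 ≡ 95 (mod 101)  [q = 5: ≢ 1 ✓]
81^50 ≡ 1 shows ord(81) | 50, strictly less than φ(101); not a primitive root.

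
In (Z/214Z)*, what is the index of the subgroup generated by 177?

1

Since 177 ∈ (Z/214Z)^×, its order divides φ(214) = φ(2)·φ(107) = 1·106 = 106 = 2 · 53.
Divisors of 106: 1, 2, 53, 106.
Evaluate successive powers at the divisors of 106:
177^1 ≡ 177 (mod 214)
177^2 ≡ 85 (mod 214)
177^53 ≡ 213 (mod 214)
177^106 ≡ 1 (mod 214) ✓
The order of 177 is 106, so the subgroup it generates has 106 elements.
Index = |(Z/214Z)^×| / |⟨177⟩| = 106 / 106 = 1.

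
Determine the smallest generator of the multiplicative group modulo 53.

2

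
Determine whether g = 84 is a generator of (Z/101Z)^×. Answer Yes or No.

φ(101) = 101 − 1 = 100 = 2^2 · 5^2.
Test 84^(100/q) mod 101 for each prime factor q of 100:
84^50 ≡ 1 (mod 101)  [q = 2: ≡ 1 ✗]
84^20 ≡ 1 (mod 101)  [q = 5: ≡ 1 ✗]
The check at q = 2 fails, so 84 generates a proper subgroup.

No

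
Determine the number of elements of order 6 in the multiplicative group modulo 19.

φ(19) = 19 − 1 = 18 = 2 · 3^2.
(Z/19Z)^× is cyclic (|G| = 18); a cyclic group of order m has exactly φ(d) elements of each order d | m, and none otherwise.
6 = 2 · 3 divides 18, and φ(6) = 2.

2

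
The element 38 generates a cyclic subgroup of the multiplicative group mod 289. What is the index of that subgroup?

ord(38) | φ(289) = φ(17^2) = 17·(17−1) = 272 = 2^4 · 17.
Divisors of 272: 1, 2, 4, 8, 16, 17, 34, 68, 136, 272.
Evaluate successive powers at the divisors of 272:
38^1 ≡ 38 (mod 289)
38^2 ≡ 288 (mod 289)
38^4 ≡ 1 (mod 289) ✓
So ord_289(38) = 4, hence |⟨38⟩| = 4.
[(Z/289Z)^× : ⟨38⟩] = 272/4 = 68.

68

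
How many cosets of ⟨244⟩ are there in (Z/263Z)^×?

The order of 244 must divide φ(263) = 263 − 1 = 262 = 2 · 131.
Divisors of 262: 1, 2, 131, 262.
Test each divisor d:
244^1 ≡ 244 (mod 263)
244^2 ≡ 98 (mod 263)
244^131 ≡ 1 (mod 263) ✓
Thus |⟨244⟩| = ord(244) = 131.
[(Z/263Z)^× : ⟨244⟩] = 262/131 = 2.

2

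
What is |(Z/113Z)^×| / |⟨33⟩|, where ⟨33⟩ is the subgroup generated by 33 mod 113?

1

Since 33 ∈ (Z/113Z)^×, its order divides φ(113) = 113 − 1 = 112 = 2^4 · 7.
Divisors of 112: 1, 2, 4, 7, 8, 14, 16, 28, 56, 112.
Test each divisor d:
33^1 ≡ 33 (mod 113)
33^2 ≡ 72 (mod 113)
33^4 ≡ 99 (mod 113)
33^7 ≡ 71 (mod 113)
33^8 ≡ 83 (mod 113)
33^14 ≡ 69 (mod 113)
33^16 ≡ 109 (mod 113)
33^28 ≡ 15 (mod 113)
33^56 ≡ 112 (mod 113)
33^112 ≡ 1 (mod 113) ✓
The order of 33 is 112, so the subgroup it generates has 112 elements.
The index is φ(113) / ord(33) = 112 / 112 = 1.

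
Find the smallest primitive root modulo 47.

5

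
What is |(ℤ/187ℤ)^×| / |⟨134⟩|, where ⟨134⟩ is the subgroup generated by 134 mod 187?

4

Since 134 ∈ (Z/187Z)^×, its order divides φ(187) = φ(11·17) = (11−1)·(17−1) = 10·16 = 160 = 2^5 · 5.
Divisors of 160: 1, 2, 4, 5, 8, 10, 16, 20, 32, 40, 80, 160.
Test each divisor d:
134^1 ≡ 134 (mod 187)
134^2 ≡ 4 (mod 187)
134^4 ≡ 16 (mod 187)
134^5 ≡ 87 (mod 187)
134^8 ≡ 69 (mod 187)
134^10 ≡ 89 (mod 187)
134^16 ≡ 86 (mod 187)
134^20 ≡ 67 (mod 187)
134^32 ≡ 103 (mod 187)
134^40 ≡ 1 (mod 187) ✓
The order of 134 is 40, so the subgroup it generates has 40 elements.
[(Z/187Z)^× : ⟨134⟩] = 160/40 = 4.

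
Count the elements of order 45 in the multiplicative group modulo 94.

φ(94) = φ(2)·φ(47) = 1·46 = 46 = 2 · 23.
(Z/94Z)^× is cyclic (|G| = 46); a cyclic group of order m has exactly φ(d) elements of each order d | m, and none otherwise.
Here 46 is not a multiple of 45, so there are no elements of order 45.

0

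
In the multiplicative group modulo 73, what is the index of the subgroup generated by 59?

ord(59) | φ(73) = 73 − 1 = 72 = 2^3 · 3^2.
Divisors of 72: 1, 2, 3, 4, 6, 8, 9, 12, 18, 24, 36, 72.
Compute 59^d (mod 73) for the divisors d until we hit 1:
59^1 ≡ 59 (mod 73)
59^2 ≡ 50 (mod 73)
59^3 ≡ 30 (mod 73)
59^4 ≡ 18 (mod 73)
59^6 ≡ 24 (mod 73)
59^8 ≡ 32 (mod 73)
59^9 ≡ 63 (mod 73)
59^12 ≡ 65 (mod 73)
59^18 ≡ 27 (mod 73)
59^24 ≡ 64 (mod 73)
59^36 ≡ 72 (mod 73)
59^72 ≡ 1 (mod 73) ✓
The order of 59 is 72, so the subgroup it generates has 72 elements.
[(Z/73Z)^× : ⟨59⟩] = 72/72 = 1.

1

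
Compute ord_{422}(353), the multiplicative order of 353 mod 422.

Since 353 ∈ (Z/422Z)^×, its order divides φ(422) = φ(2)·φ(211) = 1·210 = 210 = 2 · 3 · 5 · 7.
Divisors of 210: 1, 2, 3, 5, 6, 7, 10, 14, 15, 21, 30, 35, 42, 70, 105, 210.
Check 353^d mod 422 for each divisor in increasing order:
353^1 ≡ 353
353^2 ≡ 119
353^3 ≡ 229
353^5 ≡ 243
353^6 ≡ 113
353^7 ≡ 221
353^10 ≡ 391
353^14 ≡ 311
353^15 ≡ 63
353^21 ≡ 367
353^30 ≡ 171
353^35 ≡ 197
353^42 ≡ 71
353^70 ≡ 407
353^105 ≡ 421
353^210 ≡ 1
Hence ord(353) = 210.

210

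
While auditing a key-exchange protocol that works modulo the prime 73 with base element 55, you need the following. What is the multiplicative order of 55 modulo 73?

9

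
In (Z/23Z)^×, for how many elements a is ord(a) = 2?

1

φ(23) = 23 − 1 = 22 = 2 · 11.
(Z/23Z)^× is cyclic (|G| = 22); a cyclic group of order m has exactly φ(d) elements of each order d | m, and none otherwise.
2 | 22, and φ(2) = 2 − 1 = 1.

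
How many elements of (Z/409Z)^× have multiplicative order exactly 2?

φ(409) = 409 − 1 = 408 = 2^3 · 3 · 17.
(Z/409Z)^× is cyclic (|G| = 408); a cyclic group of order m has exactly φ(d) elements of each order d | m, and none otherwise.
2 | 408, and φ(2) = 2 − 1 = 1.

1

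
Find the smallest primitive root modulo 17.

φ(17) = 17 − 1 = 16 = 2^4.
Test candidates g = 2, 3, … against the prime factors q ∈ {2} of φ(17): g is a generator iff g^(16/q) ≢ 1 for every such q.
g = 2: 2^8 ≡ 1 — hits 1, so not a primitive root.
g = 3: 3^8 ≡ 16 — none is 1, so 3 is a primitive root.
So 3 is the smallest generator of (Z/17Z)^×.

3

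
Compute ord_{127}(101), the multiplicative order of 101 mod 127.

126

By Lagrange's theorem, ord_127(101) divides φ(127) = 127 − 1 = 126 = 2 · 3^2 · 7.
Divisors of 126: 1, 2, 3, 6, 7, 9, 14, 18, 21, 42, 63, 126.
Evaluate successive powers at the divisors of 126:
101^1 ≡ 101
101^2 ≡ 41
101^3 ≡ 77
101^6 ≡ 87
101^7 ≡ 24
101^9 ≡ 95
101^14 ≡ 68
101^18 ≡ 8
101^21 ≡ 108
101^42 ≡ 107
101^63 ≡ 126
101^126 ≡ 1
The smallest such exponent is 126, so the order of 101 is 126.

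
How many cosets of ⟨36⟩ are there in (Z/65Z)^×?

8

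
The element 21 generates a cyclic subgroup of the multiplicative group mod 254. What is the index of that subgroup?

Since 21 ∈ (Z/254Z)^×, its order divides φ(254) = φ(2)·φ(127) = 1·126 = 126 = 2 · 3^2 · 7.
Divisors of 126: 1, 2, 3, 6, 7, 9, 14, 18, 21, 42, 63, 126.
Evaluate successive powers at the divisors of 126:
21^1 ≡ 21 (mod 254)
21^2 ≡ 187 (mod 254)
21^3 ≡ 117 (mod 254)
21^6 ≡ 227 (mod 254)
21^7 ≡ 195 (mod 254)
21^9 ≡ 143 (mod 254)
21^14 ≡ 179 (mod 254)
21^18 ≡ 129 (mod 254)
21^21 ≡ 107 (mod 254)
21^42 ≡ 19 (mod 254)
21^63 ≡ 1 (mod 254) ✓
So ord_254(21) = 63, hence |⟨21⟩| = 63.
[(Z/254Z)^× : ⟨21⟩] = 126/63 = 2.

2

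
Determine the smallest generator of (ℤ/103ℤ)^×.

5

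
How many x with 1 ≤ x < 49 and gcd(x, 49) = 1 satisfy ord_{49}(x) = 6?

2

φ(49) = φ(7^2) = 7·(7−1) = 42 = 2 · 3 · 7.
Since (Z/49Z)^× is cyclic of order 42, the number of elements of order d is φ(d) when d | 42 and 0 otherwise.
6 = 2 · 3 divides 42, and φ(6) = 2.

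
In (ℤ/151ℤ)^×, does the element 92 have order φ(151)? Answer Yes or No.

No

φ(151) = 151 − 1 = 150 = 2 · 3 · 5^2.
Test 92^(150/q) mod 151 for each prime factor q of 150:
92^75 ≡ 150 (mod 151)  [q = 2: ≢ 1 ✓]
92^50 ≡ 1 (mod 151)  [q = 3: ≡ 1 ✗]
92^30 ≡ 1 (mod 151)  [q = 5: ≡ 1 ✗]
Since 92^50 ≡ 1, the order of 92 divides 50 < 150, so 92 is not a primitive root.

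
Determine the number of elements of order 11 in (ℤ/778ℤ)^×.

0

φ(778) = φ(2)·φ(389) = 1·388 = 388 = 2^2 · 97.
Since (Z/778Z)^× is cyclic of order 388, the number of elements of order d is φ(d) when d | 388 and 0 otherwise.
Since 11 ∤ 388, the count is 0.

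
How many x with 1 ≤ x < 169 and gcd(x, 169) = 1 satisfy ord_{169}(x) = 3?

φ(169) = φ(13^2) = 13·(13−1) = 156 = 2^2 · 3 · 13.
In a cyclic group of order 156, there are φ(d) elements of order d for each divisor d of 156, and zero for non-divisors.
3 | 156, and φ(3) = 3 − 1 = 2.

2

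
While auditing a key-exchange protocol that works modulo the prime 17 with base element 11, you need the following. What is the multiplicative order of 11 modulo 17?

The order of 11 must divide φ(17) = 17 − 1 = 16 = 2^4.
Divisors of 16: 1, 2, 4, 8, 16.
Evaluate successive powers at the divisors of 16:
11^1 ≡ 11
11^2 ≡ 2
11^4 ≡ 4
11^8 ≡ 16
11^16 ≡ 1
Hence ord(11) = 16.

16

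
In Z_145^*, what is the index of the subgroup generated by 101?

ord(101) | φ(145) = φ(5·29) = (5−1)·(29−1) = 4·28 = 112 = 2^4 · 7.
Divisors of 112: 1, 2, 4, 7, 8, 14, 16, 28, 56, 112.
Test each divisor d:
101^1 ≡ 101
101^2 ≡ 51
101^4 ≡ 136
101^7 ≡ 41
101^8 ≡ 81
101^14 ≡ 86
101^16 ≡ 36
101^28 ≡ 1
So ord_145(101) = 28, hence |⟨101⟩| = 28.
[(Z/145Z)^× : ⟨101⟩] = 112/28 = 4.

4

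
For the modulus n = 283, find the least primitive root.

3

φ(283) = 283 − 1 = 282 = 2 · 3 · 47.
g is a primitive root iff g^(282/q) ≢ 1 (mod 283) for each prime q ∈ {2, 3, 47}.
g = 2: 2^141 ≡ 282; 2^94 ≡ 1 — hits 1, so not a primitive root.
g = 3: 3^141 ≡ 282; 3^94 ≡ 238; 3^6 ≡ 163 — none is 1, so 3 is a primitive root.
The smallest primitive root modulo 283 is 3.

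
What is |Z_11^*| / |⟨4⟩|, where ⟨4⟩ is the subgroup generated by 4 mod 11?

2

By Lagrange's theorem, ord_11(4) divides φ(11) = 11 − 1 = 10 = 2 · 5.
Divisors of 10: 1, 2, 5, 10.
Test each divisor d:
4^1 ≡ 4 (mod 11)
4^2 ≡ 5 (mod 11)
4^5 ≡ 1 (mod 11) ✓
Thus |⟨4⟩| = ord(4) = 5.
[(Z/11Z)^× : ⟨4⟩] = 10/5 = 2.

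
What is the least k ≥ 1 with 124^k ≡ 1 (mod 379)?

42

ord(124) | φ(379) = 379 − 1 = 378 = 2 · 3^3 · 7.
Divisors of 378: 1, 2, 3, 6, 7, 9, 14, 18, 21, 27, 42, 54, 63, 126, 189, 378.
Compute 124^d (mod 379) for the divisors d until we hit 1:
124^1 ≡ 124 (mod 379)
124^2 ≡ 216 (mod 379)
124^3 ≡ 254 (mod 379)
124^6 ≡ 86 (mod 379)
124^7 ≡ 52 (mod 379)
124^9 ≡ 241 (mod 379)
124^14 ≡ 51 (mod 379)
124^18 ≡ 94 (mod 379)
124^21 ≡ 378 (mod 379)
124^27 ≡ 293 (mod 379)
124^42 ≡ 1 (mod 379) ✓
So ord_379(124) = 42.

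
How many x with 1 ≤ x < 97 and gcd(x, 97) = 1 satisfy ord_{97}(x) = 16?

8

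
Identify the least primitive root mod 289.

3

φ(289) = φ(17^2) = 17·(17−1) = 272 = 2^4 · 17.
Test candidates g = 2, 3, … against the prime factors q ∈ {2, 17} of φ(289): g is a generator iff g^(272/q) ≢ 1 for every such q.
g = 2: 2^136 ≡ 1 — hits 1, so not a primitive root.
g = 3: 3^136 ≡ 288; 3^16 ≡ 171 — none is 1, so 3 is a primitive root.
The smallest primitive root modulo 289 is 3.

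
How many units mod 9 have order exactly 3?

2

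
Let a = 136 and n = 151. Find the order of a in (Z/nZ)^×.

75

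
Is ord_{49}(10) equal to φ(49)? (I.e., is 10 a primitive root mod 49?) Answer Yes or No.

Yes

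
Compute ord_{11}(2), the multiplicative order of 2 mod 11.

Since 2 ∈ (Z/11Z)^×, its order divides φ(11) = 11 − 1 = 10 = 2 · 5.
Divisors of 10: 1, 2, 5, 10.
Evaluate successive powers at the divisors of 10:
2^1 ≡ 2
2^2 ≡ 4
2^5 ≡ 10
2^10 ≡ 1
Hence ord(2) = 10.

10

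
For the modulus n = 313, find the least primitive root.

φ(313) = 313 − 1 = 312 = 2^3 · 3 · 13.
Test candidates g = 2, 3, … against the prime factors q ∈ {2, 3, 13} of φ(313): g is a generator iff g^(312/q) ≢ 1 for every such q.
g = 2: 2^156 ≡ 1 — hits 1, so not a primitive root.
g = 3: 3^156 ≡ 1 — hits 1, so not a primitive root.
g = 4: 4^156 ≡ 1 — hits 1, so not a primitive root.
g = 5: 5^156 ≡ 312; 5^104 ≡ 1 — hits 1, so not a primitive root.
g = 6: 6^156 ≡ 1 — hits 1, so not a primitive root.
g = 7: 7^156 ≡ 312; 7^104 ≡ 1 — hits 1, so not a primitive root.
g = 8: 8^156 ≡ 1 — hits 1, so not a primitive root.
g = 9: 9^156 ≡ 1 — hits 1, so not a primitive root.
g = 10: 10^156 ≡ 312; 10^104 ≡ 214; 10^24 ≡ 103 — none is 1, so 10 is a primitive root.
So 10 is the smallest generator of (Z/313Z)^×.

10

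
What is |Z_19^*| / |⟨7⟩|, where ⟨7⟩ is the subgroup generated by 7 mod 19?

6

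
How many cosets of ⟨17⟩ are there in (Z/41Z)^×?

The order of 17 must divide φ(41) = 41 − 1 = 40 = 2^3 · 5.
Divisors of 40: 1, 2, 4, 5, 8, 10, 20, 40.
Check 17^d mod 41 for each divisor in increasing order:
17^1 ≡ 17 (mod 41)
17^2 ≡ 2 (mod 41)
17^4 ≡ 4 (mod 41)
17^5 ≡ 27 (mod 41)
17^8 ≡ 16 (mod 41)
17^10 ≡ 32 (mod 41)
17^20 ≡ 40 (mod 41)
17^40 ≡ 1 (mod 41) ✓
So ord_41(17) = 40, hence |⟨17⟩| = 40.
Index = |(Z/41Z)^×| / |⟨17⟩| = 40 / 40 = 1.

1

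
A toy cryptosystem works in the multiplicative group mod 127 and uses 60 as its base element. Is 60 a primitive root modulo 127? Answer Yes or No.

φ(127) = 127 − 1 = 126 = 2 · 3^2 · 7.
60 is a primitive root mod 127 iff 60^(φ(127)/q) ≢ 1 for every prime q | φ(127), i.e. q ∈ {2, 3, 7}.
60^63 ≡ 1 (mod 127)  [q = 2: ≡ 1 ✗]
60^42 ≡ 107 (mod 127)  [q = 3: ≢ 1 ✓]
60^18 ≡ 4 (mod 127)  [q = 7: ≢ 1 ✓]
Since 60^63 ≡ 1, the order of 60 divides 63 < 126, so 60 is not a primitive root.

No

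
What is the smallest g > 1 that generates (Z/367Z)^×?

6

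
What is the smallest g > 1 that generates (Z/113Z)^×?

φ(113) = 113 − 1 = 112 = 2^4 · 7.
Test candidates g = 2, 3, … against the prime factors q ∈ {2, 7} of φ(113): g is a generator iff g^(112/q) ≢ 1 for every such q.
g = 2: 2^56 ≡ 1 — hits 1, so not a primitive root.
g = 3: 3^56 ≡ 112; 3^16 ≡ 49 — none is 1, so 3 is a primitive root.
So 3 is the smallest generator of (Z/113Z)^×.

3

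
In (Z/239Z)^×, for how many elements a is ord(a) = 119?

φ(239) = 239 − 1 = 238 = 2 · 7 · 17.
(Z/239Z)^× is cyclic (|G| = 238); a cyclic group of order m has exactly φ(d) elements of each order d | m, and none otherwise.
119 = 7 · 17 divides 238, and φ(119) = 96.

96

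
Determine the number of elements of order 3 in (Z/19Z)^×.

2

φ(19) = 19 − 1 = 18 = 2 · 3^2.
(Z/19Z)^× is cyclic (|G| = 18); a cyclic group of order m has exactly φ(d) elements of each order d | m, and none otherwise.
3 | 18, and φ(3) = 3 − 1 = 2.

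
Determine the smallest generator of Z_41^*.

6

φ(41) = 41 − 1 = 40 = 2^3 · 5.
g is a primitive root iff g^(40/q) ≢ 1 (mod 41) for each prime q ∈ {2, 5}.
g = 2: 2^20 ≡ 1 — hits 1, so not a primitive root.
g = 3: 3^20 ≡ 40; 3^8 ≡ 1 — hits 1, so not a primitive root.
g = 4: 4^20 ≡ 1 — hits 1, so not a primitive root.
g = 5: 5^20 ≡ 1 — hits 1, so not a primitive root.
g = 6: 6^20 ≡ 40; 6^8 ≡ 10 — none is 1, so 6 is a primitive root.
The smallest primitive root modulo 41 is 6.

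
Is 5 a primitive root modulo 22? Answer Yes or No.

No

φ(22) = φ(2)·φ(11) = 1·10 = 10 = 2 · 5.
It suffices to check that the order of 5 is not a proper divisor of 10: compute 5^(10/q) for q ∈ {2, 5}.
5^5 ≡ 1 (mod 22)  [q = 2: ≡ 1 ✗]
5^2 ≡ 3 (mod 22)  [q = 5: ≢ 1 ✓]
5^5 ≡ 1 shows ord(5) | 5, strictly less than φ(22); not a primitive root.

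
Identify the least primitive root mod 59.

φ(59) = 59 − 1 = 58 = 2 · 29.
Test candidates g = 2, 3, … against the prime factors q ∈ {2, 29} of φ(59): g is a generator iff g^(58/q) ≢ 1 for every such q.
g = 2: 2^29 ≡ 58; 2^2 ≡ 4 — none is 1, so 2 is a primitive root.
The smallest primitive root modulo 59 is 2.

2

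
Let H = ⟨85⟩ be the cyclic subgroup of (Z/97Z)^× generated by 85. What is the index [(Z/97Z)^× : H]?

6

By Lagrange's theorem, ord_97(85) divides φ(97) = 97 − 1 = 96 = 2^5 · 3.
Divisors of 96: 1, 2, 3, 4, 6, 8, 12, 16, 24, 32, 48, 96.
Test each divisor d:
85^1 ≡ 85
85^2 ≡ 47
85^3 ≡ 18
85^4 ≡ 75
85^6 ≡ 33
85^8 ≡ 96
85^12 ≡ 22
85^16 ≡ 1
The order of 85 is 16, so the subgroup it generates has 16 elements.
[(Z/97Z)^× : ⟨85⟩] = 96/16 = 6.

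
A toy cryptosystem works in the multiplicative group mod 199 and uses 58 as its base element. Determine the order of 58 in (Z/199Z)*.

9

By Lagrange's theorem, ord_199(58) divides φ(199) = 199 − 1 = 198 = 2 · 3^2 · 11.
Divisors of 198: 1, 2, 3, 6, 9, 11, 18, 22, 33, 66, 99, 198.
Compute 58^d (mod 199) for the divisors d until we hit 1:
58^1 ≡ 58
58^2 ≡ 180
58^3 ≡ 92
58^6 ≡ 106
58^9 ≡ 1
Hence ord(58) = 9.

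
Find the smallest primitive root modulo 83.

φ(83) = 83 − 1 = 82 = 2 · 41.
Test candidates g = 2, 3, … against the prime factors q ∈ {2, 41} of φ(83): g is a generator iff g^(82/q) ≢ 1 for every such q.
g = 2: 2^41 ≡ 82; 2^2 ≡ 4 — none is 1, so 2 is a primitive root.
Hence the least primitive root of 83 is 2.

2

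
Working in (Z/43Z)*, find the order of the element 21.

By Lagrange's theorem, ord_43(21) divides φ(43) = 43 − 1 = 42 = 2 · 3 · 7.
Divisors of 42: 1, 2, 3, 6, 7, 14, 21, 42.
Compute 21^d (mod 43) for the divisors d until we hit 1:
21^1 ≡ 21
21^2 ≡ 11
21^3 ≡ 16
21^6 ≡ 41
21^7 ≡ 1
So ord_43(21) = 7.

7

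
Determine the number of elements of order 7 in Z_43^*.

φ(43) = 43 − 1 = 42 = 2 · 3 · 7.
Since (Z/43Z)^× is cyclic of order 42, the number of elements of order d is φ(d) when d | 42 and 0 otherwise.
7 | 42, and φ(7) = 7 − 1 = 6.

6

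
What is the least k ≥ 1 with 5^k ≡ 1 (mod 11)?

ord(5) | φ(11) = 11 − 1 = 10 = 2 · 5.
Divisors of 10: 1, 2, 5, 10.
Check 5^d mod 11 for each divisor in increasing order:
5^1 ≡ 5
5^2 ≡ 3
5^5 ≡ 1
Hence ord(5) = 5.

5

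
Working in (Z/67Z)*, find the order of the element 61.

66

Since 61 ∈ (Z/67Z)^×, its order divides φ(67) = 67 − 1 = 66 = 2 · 3 · 11.
Divisors of 66: 1, 2, 3, 6, 11, 22, 33, 66.
Compute 61^d (mod 67) for the divisors d until we hit 1:
61^1 ≡ 61 (mod 67)
61^2 ≡ 36 (mod 67)
61^3 ≡ 52 (mod 67)
61^6 ≡ 24 (mod 67)
61^11 ≡ 38 (mod 67)
61^22 ≡ 37 (mod 67)
61^33 ≡ 66 (mod 67)
61^66 ≡ 1 (mod 67) ✓
Therefore the multiplicative order of 61 modulo 67 is 66.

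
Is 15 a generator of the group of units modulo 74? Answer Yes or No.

Yes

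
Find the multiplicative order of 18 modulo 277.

276

ord(18) | φ(277) = 277 − 1 = 276 = 2^2 · 3 · 23.
Divisors of 276: 1, 2, 3, 4, 6, 12, 23, 46, 69, 92, 138, 276.
Test each divisor d:
18^1 ≡ 18 (mod 277)
18^2 ≡ 47 (mod 277)
18^3 ≡ 15 (mod 277)
18^4 ≡ 270 (mod 277)
18^6 ≡ 225 (mod 277)
18^12 ≡ 211 (mod 277)
18^23 ≡ 242 (mod 277)
18^46 ≡ 117 (mod 277)
18^69 ≡ 60 (mod 277)
18^92 ≡ 116 (mod 277)
18^138 ≡ 276 (mod 277)
18^276 ≡ 1 (mod 277) ✓
The smallest such exponent is 276, so the order of 18 is 276.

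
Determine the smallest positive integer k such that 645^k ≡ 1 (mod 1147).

Since 645 ∈ (Z/1147Z)^×, its order divides φ(1147) = φ(31·37) = (31−1)·(37−1) = 30·36 = 1080 = 2^3 · 3^3 · 5.
Divisors of 1080: 1, 2, 3, 4, 5, 6, 8, 9, 10, 12, 15, 18, 20, 24, 27, 30, 36, 40, 45, 54, 60, 72, 90, 108, 120, 135, 180, 216, 270, 360, 540, 1080.
Check 645^d mod 1147 for each divisor in increasing order:
645^1 ≡ 645 (mod 1147)
645^2 ≡ 811 (mod 1147)
645^3 ≡ 63 (mod 1147)
645^4 ≡ 490 (mod 1147)
645^5 ≡ 625 (mod 1147)
645^6 ≡ 528 (mod 1147)
645^8 ≡ 377 (mod 1147)
645^9 ≡ 1 (mod 1147) ✓
Hence ord(645) = 9.

9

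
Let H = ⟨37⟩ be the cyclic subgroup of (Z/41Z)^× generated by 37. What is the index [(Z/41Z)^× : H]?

8

By Lagrange's theorem, ord_41(37) divides φ(41) = 41 − 1 = 40 = 2^3 · 5.
Divisors of 40: 1, 2, 4, 5, 8, 10, 20, 40.
Test each divisor d:
37^1 ≡ 37 (mod 41)
37^2 ≡ 16 (mod 41)
37^4 ≡ 10 (mod 41)
37^5 ≡ 1 (mod 41) ✓
Thus |⟨37⟩| = ord(37) = 5.
Index = |(Z/41Z)^×| / |⟨37⟩| = 40 / 5 = 8.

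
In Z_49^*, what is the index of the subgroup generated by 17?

1

ord(17) | φ(49) = φ(7^2) = 7·(7−1) = 42 = 2 · 3 · 7.
Divisors of 42: 1, 2, 3, 6, 7, 14, 21, 42.
Test each divisor d:
17^1 ≡ 17 (mod 49)
17^2 ≡ 44 (mod 49)
17^3 ≡ 13 (mod 49)
17^6 ≡ 22 (mod 49)
17^7 ≡ 31 (mod 49)
17^14 ≡ 30 (mod 49)
17^21 ≡ 48 (mod 49)
17^42 ≡ 1 (mod 49) ✓
So ord_49(17) = 42, hence |⟨17⟩| = 42.
[(Z/49Z)^× : ⟨17⟩] = 42/42 = 1.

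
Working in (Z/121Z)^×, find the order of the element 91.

55

By Lagrange's theorem, ord_121(91) divides φ(121) = φ(11^2) = 11·(11−1) = 110 = 2 · 5 · 11.
Divisors of 110: 1, 2, 5, 10, 11, 22, 55, 110.
Check 91^d mod 121 for each divisor in increasing order:
91^1 ≡ 91 (mod 121)
91^2 ≡ 53 (mod 121)
91^5 ≡ 67 (mod 121)
91^10 ≡ 12 (mod 121)
91^11 ≡ 3 (mod 121)
91^22 ≡ 9 (mod 121)
91^55 ≡ 1 (mod 121) ✓
Hence ord(91) = 55.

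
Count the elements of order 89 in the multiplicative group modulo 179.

88

φ(179) = 179 − 1 = 178 = 2 · 89.
In a cyclic group of order 178, there are φ(d) elements of order d for each divisor d of 178, and zero for non-divisors.
89 | 178, and φ(89) = 89 − 1 = 88.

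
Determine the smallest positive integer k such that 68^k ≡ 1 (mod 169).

39

By Lagrange's theorem, ord_169(68) divides φ(169) = φ(13^2) = 13·(13−1) = 156 = 2^2 · 3 · 13.
Divisors of 156: 1, 2, 3, 4, 6, 12, 13, 26, 39, 52, 78, 156.
Compute 68^d (mod 169) for the divisors d until we hit 1:
68^1 ≡ 68 (mod 169)
68^2 ≡ 61 (mod 169)
68^3 ≡ 92 (mod 169)
68^4 ≡ 3 (mod 169)
68^6 ≡ 14 (mod 169)
68^12 ≡ 27 (mod 169)
68^13 ≡ 146 (mod 169)
68^26 ≡ 22 (mod 169)
68^39 ≡ 1 (mod 169) ✓
Therefore the multiplicative order of 68 modulo 169 is 39.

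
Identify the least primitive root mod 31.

3

φ(31) = 31 − 1 = 30 = 2 · 3 · 5.
Test candidates g = 2, 3, … against the prime factors q ∈ {2, 3, 5} of φ(31): g is a generator iff g^(30/q) ≢ 1 for every such q.
g = 2: 2^15 ≡ 1 — hits 1, so not a primitive root.
g = 3: 3^15 ≡ 30; 3^10 ≡ 25; 3^6 ≡ 16 — none is 1, so 3 is a primitive root.
Hence the least primitive root of 31 is 3.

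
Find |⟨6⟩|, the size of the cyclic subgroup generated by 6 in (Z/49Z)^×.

14

The order of 6 must divide φ(49) = φ(7^2) = 7·(7−1) = 42 = 2 · 3 · 7.
Divisors of 42: 1, 2, 3, 6, 7, 14, 21, 42.
Evaluate successive powers at the divisors of 42:
6^1 ≡ 6 (mod 49)
6^2 ≡ 36 (mod 49)
6^3 ≡ 20 (mod 49)
6^6 ≡ 8 (mod 49)
6^7 ≡ 48 (mod 49)
6^14 ≡ 1 (mod 49) ✓
So ord_49(6) = 14.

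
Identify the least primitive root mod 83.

2

φ(83) = 83 − 1 = 82 = 2 · 41.
g is a primitive root iff g^(82/q) ≢ 1 (mod 83) for each prime q ∈ {2, 41}.
g = 2: 2^41 ≡ 82; 2^2 ≡ 4 — none is 1, so 2 is a primitive root.
The smallest primitive root modulo 83 is 2.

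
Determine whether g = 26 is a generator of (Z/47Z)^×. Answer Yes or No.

Yes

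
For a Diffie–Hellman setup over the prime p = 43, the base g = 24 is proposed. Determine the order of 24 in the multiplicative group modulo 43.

By Lagrange's theorem, ord_43(24) divides φ(43) = 43 − 1 = 42 = 2 · 3 · 7.
Divisors of 42: 1, 2, 3, 6, 7, 14, 21, 42.
Check 24^d mod 43 for each divisor in increasing order:
24^1 ≡ 24 (mod 43)
24^2 ≡ 17 (mod 43)
24^3 ≡ 21 (mod 43)
24^6 ≡ 11 (mod 43)
24^7 ≡ 6 (mod 43)
24^14 ≡ 36 (mod 43)
24^21 ≡ 1 (mod 43) ✓
The smallest such exponent is 21, so the order of 24 is 21.

21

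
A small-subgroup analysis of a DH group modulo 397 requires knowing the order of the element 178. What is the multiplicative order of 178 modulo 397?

99

By Lagrange's theorem, ord_397(178) divides φ(397) = 397 − 1 = 396 = 2^2 · 3^2 · 11.
Divisors of 396: 1, 2, 3, 4, 6, 9, 11, 12, 18, 22, 33, 36, 44, 66, 99, 132, 198, 396.
Test each divisor d:
178^1 ≡ 178 (mod 397)
178^2 ≡ 321 (mod 397)
178^3 ≡ 367 (mod 397)
178^4 ≡ 218 (mod 397)
178^6 ≡ 106 (mod 397)
178^9 ≡ 393 (mod 397)
178^11 ≡ 304 (mod 397)
178^12 ≡ 120 (mod 397)
178^18 ≡ 16 (mod 397)
178^22 ≡ 312 (mod 397)
178^33 ≡ 362 (mod 397)
178^36 ≡ 256 (mod 397)
178^44 ≡ 79 (mod 397)
178^66 ≡ 34 (mod 397)
178^99 ≡ 1 (mod 397) ✓
Hence ord(178) = 99.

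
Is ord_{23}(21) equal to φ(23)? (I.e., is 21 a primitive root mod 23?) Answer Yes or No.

Yes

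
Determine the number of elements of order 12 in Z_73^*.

4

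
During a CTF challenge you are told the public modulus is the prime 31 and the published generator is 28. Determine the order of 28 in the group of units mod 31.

15

By Lagrange's theorem, ord_31(28) divides φ(31) = 31 − 1 = 30 = 2 · 3 · 5.
Divisors of 30: 1, 2, 3, 5, 6, 10, 15, 30.
Evaluate successive powers at the divisors of 30:
28^1 ≡ 28
28^2 ≡ 9
28^3 ≡ 4
28^5 ≡ 5
28^6 ≡ 16
28^10 ≡ 25
28^15 ≡ 1
Hence ord(28) = 15.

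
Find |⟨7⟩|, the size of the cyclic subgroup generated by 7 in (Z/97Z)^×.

96

ord(7) | φ(97) = 97 − 1 = 96 = 2^5 · 3.
Divisors of 96: 1, 2, 3, 4, 6, 8, 12, 16, 24, 32, 48, 96.
Evaluate successive powers at the divisors of 96:
7^1 ≡ 7 (mod 97)
7^2 ≡ 49 (mod 97)
7^3 ≡ 52 (mod 97)
7^4 ≡ 73 (mod 97)
7^6 ≡ 85 (mod 97)
7^8 ≡ 91 (mod 97)
7^12 ≡ 47 (mod 97)
7^16 ≡ 36 (mod 97)
7^24 ≡ 75 (mod 97)
7^32 ≡ 35 (mod 97)
7^48 ≡ 96 (mod 97)
7^96 ≡ 1 (mod 97) ✓
The smallest such exponent is 96, so the order of 7 is 96.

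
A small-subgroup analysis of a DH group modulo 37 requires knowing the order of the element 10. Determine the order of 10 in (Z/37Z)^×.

The order of 10 must divide φ(37) = 37 − 1 = 36 = 2^2 · 3^2.
Divisors of 36: 1, 2, 3, 4, 6, 9, 12, 18, 36.
Compute 10^d (mod 37) for the divisors d until we hit 1:
10^1 ≡ 10
10^2 ≡ 26
10^3 ≡ 1
So ord_37(10) = 3.

3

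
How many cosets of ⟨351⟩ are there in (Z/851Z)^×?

2

The order of 351 must divide φ(851) = φ(23·37) = (23−1)·(37−1) = 22·36 = 792 = 2^3 · 3^2 · 11.
Divisors of 792: 1, 2, 3, 4, 6, 8, 9, 11, 12, 18, 22, 24, 33, 36, 44, 66, 72, 88, 99, 132, 198, 264, 396, 792.
Test each divisor d:
351^1 ≡ 351 (mod 851)
351^2 ≡ 657 (mod 851)
351^3 ≡ 837 (mod 851)
351^4 ≡ 192 (mod 851)
351^6 ≡ 196 (mod 851)
351^8 ≡ 271 (mod 851)
351^9 ≡ 660 (mod 851)
351^11 ≡ 461 (mod 851)
351^12 ≡ 121 (mod 851)
351^18 ≡ 739 (mod 851)
351^22 ≡ 622 (mod 851)
351^24 ≡ 174 (mod 851)
351^33 ≡ 806 (mod 851)
351^36 ≡ 630 (mod 851)
351^44 ≡ 530 (mod 851)
351^66 ≡ 323 (mod 851)
351^72 ≡ 334 (mod 851)
351^88 ≡ 70 (mod 851)
351^99 ≡ 783 (mod 851)
351^132 ≡ 507 (mod 851)
351^198 ≡ 369 (mod 851)
351^264 ≡ 47 (mod 851)
351^396 ≡ 1 (mod 851) ✓
So ord_851(351) = 396, hence |⟨351⟩| = 396.
Index = |(Z/851Z)^×| / |⟨351⟩| = 792 / 396 = 2.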